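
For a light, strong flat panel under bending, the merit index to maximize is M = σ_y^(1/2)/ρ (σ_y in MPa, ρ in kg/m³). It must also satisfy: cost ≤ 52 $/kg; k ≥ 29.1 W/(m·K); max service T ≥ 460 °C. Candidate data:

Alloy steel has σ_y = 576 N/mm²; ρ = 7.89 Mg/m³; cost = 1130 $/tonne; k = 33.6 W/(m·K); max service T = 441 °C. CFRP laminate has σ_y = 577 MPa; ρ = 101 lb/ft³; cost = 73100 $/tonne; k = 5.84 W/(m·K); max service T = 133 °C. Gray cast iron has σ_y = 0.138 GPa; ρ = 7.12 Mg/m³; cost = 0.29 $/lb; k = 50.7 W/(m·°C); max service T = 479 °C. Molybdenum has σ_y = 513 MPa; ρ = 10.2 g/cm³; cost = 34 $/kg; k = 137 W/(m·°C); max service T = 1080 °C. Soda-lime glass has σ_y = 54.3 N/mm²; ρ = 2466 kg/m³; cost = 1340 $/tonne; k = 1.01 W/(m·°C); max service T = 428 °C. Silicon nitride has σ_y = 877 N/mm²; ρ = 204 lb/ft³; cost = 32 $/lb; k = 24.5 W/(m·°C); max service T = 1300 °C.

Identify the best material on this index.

molybdenum

Screen on constraints: cost ≤ 52 $/kg; k ≥ 29.1 W/(m·K); max service T ≥ 460 °C. Survivors: gray cast iron, molybdenum.
In SI units:
  gray cast iron: σ_y = 138.0 MPa, ρ = 7120 kg/m³
  molybdenum: σ_y = 513.0 MPa, ρ = 10200 kg/m³
  molybdenum: M = 2.22×10⁻³
  gray cast iron: M = 1.65×10⁻³
The maximum is for molybdenum.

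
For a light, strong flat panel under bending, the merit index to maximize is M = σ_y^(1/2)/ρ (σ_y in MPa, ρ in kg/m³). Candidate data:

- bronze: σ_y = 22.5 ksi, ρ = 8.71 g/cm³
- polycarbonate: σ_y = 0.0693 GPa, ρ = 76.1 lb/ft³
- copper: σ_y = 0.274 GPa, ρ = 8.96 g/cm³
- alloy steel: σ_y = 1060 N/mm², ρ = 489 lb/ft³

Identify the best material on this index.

polycarbonate

Putting every candidate on a common basis:
  bronze: σ_y = 155.1 MPa, ρ = 8710 kg/m³
  polycarbonate: σ_y = 69.30 MPa, ρ = 1219 kg/m³
  copper: σ_y = 274.0 MPa, ρ = 8960 kg/m³
  alloy steel: σ_y = 1060 MPa, ρ = 7833 kg/m³
  polycarbonate: M = 6.83×10⁻³
  alloy steel: M = 4.16×10⁻³
  copper: M = 1.85×10⁻³
  bronze: M = 1.43×10⁻³
Highest index: polycarbonate.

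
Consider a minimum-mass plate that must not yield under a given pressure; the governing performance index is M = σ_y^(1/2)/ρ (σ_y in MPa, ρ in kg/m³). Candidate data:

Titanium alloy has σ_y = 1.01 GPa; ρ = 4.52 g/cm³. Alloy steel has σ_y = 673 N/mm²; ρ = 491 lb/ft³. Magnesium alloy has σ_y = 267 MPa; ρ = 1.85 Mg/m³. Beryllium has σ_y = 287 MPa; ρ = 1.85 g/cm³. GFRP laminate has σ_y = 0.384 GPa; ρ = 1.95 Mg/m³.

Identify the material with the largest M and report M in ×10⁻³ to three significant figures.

In SI units:
  titanium alloy: σ_y = 1010 MPa, ρ = 4520 kg/m³
  alloy steel: σ_y = 673.0 MPa, ρ = 7865 kg/m³
  magnesium alloy: σ_y = 267.0 MPa, ρ = 1850 kg/m³
  beryllium: σ_y = 287.0 MPa, ρ = 1850 kg/m³
  GFRP laminate: σ_y = 384.0 MPa, ρ = 1950 kg/m³
  GFRP laminate: M = 10.0×10⁻³
  beryllium: M = 9.16×10⁻³
  magnesium alloy: M = 8.83×10⁻³
  titanium alloy: M = 7.03×10⁻³
  alloy steel: M = 3.30×10⁻³
The maximum is for GFRP laminate.

GFRP laminate, M = 10.0×10⁻³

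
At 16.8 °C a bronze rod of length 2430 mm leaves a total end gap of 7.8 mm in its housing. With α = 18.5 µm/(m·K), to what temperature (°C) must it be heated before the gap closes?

190 °C

α·L₀·ΔT = 7.8 mm ⇒ ΔT = 7.8 / (18.5×10⁻⁶ × 2430.0) = 173.5 K.
T = 16.8 + 173.5 = 190.3 °C.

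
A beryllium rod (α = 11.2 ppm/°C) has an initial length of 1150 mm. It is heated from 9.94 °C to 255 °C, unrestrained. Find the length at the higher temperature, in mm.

ΔT = 255 − 9.94 = 245.1 K.
ΔL = α·L₀·ΔT = 11.2×10⁻⁶ × 1150 mm × 245.1 K = 3.16 mm.
L = L₀ + ΔL = 1150 + 3.16 = 1153.2 mm.

1153.2 mm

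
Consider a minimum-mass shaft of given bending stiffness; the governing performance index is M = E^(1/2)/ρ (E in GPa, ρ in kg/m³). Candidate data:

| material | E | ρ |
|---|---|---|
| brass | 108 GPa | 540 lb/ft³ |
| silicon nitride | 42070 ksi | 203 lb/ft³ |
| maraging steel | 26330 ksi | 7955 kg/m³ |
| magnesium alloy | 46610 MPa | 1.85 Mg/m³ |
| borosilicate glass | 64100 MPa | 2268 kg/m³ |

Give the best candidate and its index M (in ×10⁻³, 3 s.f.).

silicon nitride, M = 5.24×10⁻³

In SI units:
  brass: E = 108.0 GPa, ρ = 8650 kg/m³
  silicon nitride: E = 290.1 GPa, ρ = 3252 kg/m³
  maraging steel: E = 181.5 GPa, ρ = 7955 kg/m³
  magnesium alloy: E = 46.61 GPa, ρ = 1850 kg/m³
  borosilicate glass: E = 64.10 GPa, ρ = 2268 kg/m³
  silicon nitride: M = 5.24×10⁻³
  magnesium alloy: M = 3.69×10⁻³
  borosilicate glass: M = 3.53×10⁻³
  maraging steel: M = 1.69×10⁻³
  brass: M = 1.20×10⁻³
Silicon nitride has the largest M.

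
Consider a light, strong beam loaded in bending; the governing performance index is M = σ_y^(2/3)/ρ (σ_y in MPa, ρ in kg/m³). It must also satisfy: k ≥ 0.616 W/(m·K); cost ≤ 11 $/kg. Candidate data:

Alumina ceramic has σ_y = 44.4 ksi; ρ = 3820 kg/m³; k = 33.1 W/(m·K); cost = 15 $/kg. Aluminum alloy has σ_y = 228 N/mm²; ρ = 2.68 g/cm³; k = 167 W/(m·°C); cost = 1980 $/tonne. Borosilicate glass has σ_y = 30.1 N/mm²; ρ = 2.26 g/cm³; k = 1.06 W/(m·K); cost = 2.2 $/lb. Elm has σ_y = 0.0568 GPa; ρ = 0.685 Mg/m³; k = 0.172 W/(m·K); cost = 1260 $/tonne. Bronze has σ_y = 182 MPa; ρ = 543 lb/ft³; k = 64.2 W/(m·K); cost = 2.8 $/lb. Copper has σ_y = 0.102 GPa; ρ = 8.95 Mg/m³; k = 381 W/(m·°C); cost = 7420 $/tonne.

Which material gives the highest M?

aluminum alloy

Screen on constraints: k ≥ 0.616 W/(m·K); cost ≤ 11 $/kg. Survivors: aluminum alloy, borosilicate glass, bronze, copper.
Putting every candidate on a common basis:
  aluminum alloy: σ_y = 228.0 MPa, ρ = 2680 kg/m³
  borosilicate glass: σ_y = 30.10 MPa, ρ = 2260 kg/m³
  bronze: σ_y = 182.0 MPa, ρ = 8698 kg/m³
  copper: σ_y = 102.0 MPa, ρ = 8950 kg/m³
  aluminum alloy: M = 13.9×10⁻³
  borosilicate glass: M = 4.28×10⁻³
  bronze: M = 3.69×10⁻³
  copper: M = 2.44×10⁻³
The maximum is for aluminum alloy.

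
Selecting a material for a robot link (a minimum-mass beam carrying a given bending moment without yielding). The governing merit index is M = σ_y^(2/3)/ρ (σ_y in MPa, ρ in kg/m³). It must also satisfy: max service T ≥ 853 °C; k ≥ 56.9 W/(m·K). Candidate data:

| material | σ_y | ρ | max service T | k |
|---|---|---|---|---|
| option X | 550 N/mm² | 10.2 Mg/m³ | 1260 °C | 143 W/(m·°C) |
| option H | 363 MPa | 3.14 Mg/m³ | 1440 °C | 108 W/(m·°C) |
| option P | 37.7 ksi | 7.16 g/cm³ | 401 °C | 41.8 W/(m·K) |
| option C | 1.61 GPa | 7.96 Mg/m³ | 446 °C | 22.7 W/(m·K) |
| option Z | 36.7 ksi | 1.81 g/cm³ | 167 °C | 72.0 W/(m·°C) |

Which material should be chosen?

Screen on constraints: max service T ≥ 853 °C; k ≥ 56.9 W/(m·K). Survivors: option X, option H.
Normalizing units and computing the index:
  option X: σ_y = 550.0 MPa, ρ = 10200 kg/m³
  option H: σ_y = 363.0 MPa, ρ = 3140 kg/m³
  option H: M = 16.2×10⁻³
  option X: M = 6.58×10⁻³
The maximum is for option H.

option H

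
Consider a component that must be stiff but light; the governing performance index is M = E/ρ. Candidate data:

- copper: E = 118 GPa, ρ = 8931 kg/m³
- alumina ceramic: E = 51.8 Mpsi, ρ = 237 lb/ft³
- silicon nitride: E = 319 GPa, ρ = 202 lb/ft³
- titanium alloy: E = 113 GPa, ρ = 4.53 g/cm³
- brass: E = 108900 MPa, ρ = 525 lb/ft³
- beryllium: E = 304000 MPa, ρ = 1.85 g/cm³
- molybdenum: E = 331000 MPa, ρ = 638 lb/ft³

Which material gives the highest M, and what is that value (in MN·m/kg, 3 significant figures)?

In SI units:
  copper: E = 118.0 GPa, ρ = 8931 kg/m³
  alumina ceramic: E = 357.1 GPa, ρ = 3796 kg/m³
  silicon nitride: E = 319.0 GPa, ρ = 3236 kg/m³
  titanium alloy: E = 113.0 GPa, ρ = 4530 kg/m³
  brass: E = 108.9 GPa, ρ = 8410 kg/m³
  beryllium: E = 304.0 GPa, ρ = 1850 kg/m³
  molybdenum: E = 331.0 GPa, ρ = 10220 kg/m³
  beryllium: M = 164 MN·m/kg
  silicon nitride: M = 98.6 MN·m/kg
  alumina ceramic: M = 94.1 MN·m/kg
  molybdenum: M = 32.4 MN·m/kg
  titanium alloy: M = 24.9 MN·m/kg
  copper: M = 13.2 MN·m/kg
  brass: M = 12.9 MN·m/kg
Beryllium has the largest M.

beryllium, M = 164 MN·m/kg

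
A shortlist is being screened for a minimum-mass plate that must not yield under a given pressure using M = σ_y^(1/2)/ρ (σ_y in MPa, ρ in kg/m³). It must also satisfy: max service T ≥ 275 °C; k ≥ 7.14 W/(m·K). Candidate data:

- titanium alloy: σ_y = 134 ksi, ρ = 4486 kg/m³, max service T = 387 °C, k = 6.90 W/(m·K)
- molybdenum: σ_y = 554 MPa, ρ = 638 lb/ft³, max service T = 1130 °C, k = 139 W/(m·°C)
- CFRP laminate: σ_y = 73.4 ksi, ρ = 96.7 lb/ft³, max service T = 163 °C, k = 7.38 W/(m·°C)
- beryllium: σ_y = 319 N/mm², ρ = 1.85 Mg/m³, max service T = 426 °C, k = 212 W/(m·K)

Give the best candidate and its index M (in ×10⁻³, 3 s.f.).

Screen on constraints: max service T ≥ 275 °C; k ≥ 7.14 W/(m·K). Survivors: molybdenum, beryllium.
After converting to SI:
  molybdenum: σ_y = 554.0 MPa, ρ = 10220 kg/m³
  beryllium: σ_y = 319.0 MPa, ρ = 1850 kg/m³
  beryllium: M = 9.65×10⁻³
  molybdenum: M = 2.30×10⁻³
Beryllium ranks first.

beryllium, M = 9.65×10⁻³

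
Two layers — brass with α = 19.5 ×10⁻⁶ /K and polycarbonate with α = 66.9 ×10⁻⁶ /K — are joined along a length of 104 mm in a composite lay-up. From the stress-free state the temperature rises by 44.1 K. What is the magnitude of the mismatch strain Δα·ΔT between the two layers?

Δα = |19.5 − 66.9|×10⁻⁶/K = 47.4×10⁻⁶/K.
Mismatch strain = Δα·ΔT = 47.4×10⁻⁶ × 44.1 = 2.09×10⁻³.

2.09×10⁻³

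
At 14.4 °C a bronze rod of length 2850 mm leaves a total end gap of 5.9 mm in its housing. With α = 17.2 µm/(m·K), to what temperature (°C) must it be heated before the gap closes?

α·L₀·ΔT = 5.9 mm ⇒ ΔT = 5.9 / (17.2×10⁻⁶ × 2850.0) = 120.4 K.
T = 14.4 + 120.4 = 134.8 °C.

135 °C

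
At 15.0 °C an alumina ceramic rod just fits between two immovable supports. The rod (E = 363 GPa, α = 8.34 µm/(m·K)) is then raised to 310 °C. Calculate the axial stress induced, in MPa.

893 MPa

ΔT = 295.0 K. Constrained thermal stress σ = E·α·ΔT = 363.0×10³ MPa × 8.34×10⁻⁶ × 295.0 = 893 MPa (compressive).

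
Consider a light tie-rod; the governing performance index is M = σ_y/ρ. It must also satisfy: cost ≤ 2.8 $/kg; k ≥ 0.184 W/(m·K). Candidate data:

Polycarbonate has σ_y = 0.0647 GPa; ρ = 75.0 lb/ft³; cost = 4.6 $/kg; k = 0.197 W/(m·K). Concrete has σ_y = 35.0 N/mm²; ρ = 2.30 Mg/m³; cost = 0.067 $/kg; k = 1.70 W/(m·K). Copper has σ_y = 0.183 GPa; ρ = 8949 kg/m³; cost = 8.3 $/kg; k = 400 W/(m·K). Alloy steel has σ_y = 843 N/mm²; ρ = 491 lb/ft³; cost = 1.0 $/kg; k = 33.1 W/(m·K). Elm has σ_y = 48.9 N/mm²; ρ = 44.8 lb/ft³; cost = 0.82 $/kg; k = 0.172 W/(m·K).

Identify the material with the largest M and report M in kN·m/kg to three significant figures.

alloy steel, M = 107 kN·m/kg

Screen on constraints: cost ≤ 2.8 $/kg; k ≥ 0.184 W/(m·K). Survivors: concrete, alloy steel.
In SI units:
  concrete: σ_y = 35.00 MPa, ρ = 2300 kg/m³
  alloy steel: σ_y = 843.0 MPa, ρ = 7865 kg/m³
  alloy steel: M = 107 kN·m/kg
  concrete: M = 15.2 kN·m/kg
Alloy steel ranks first.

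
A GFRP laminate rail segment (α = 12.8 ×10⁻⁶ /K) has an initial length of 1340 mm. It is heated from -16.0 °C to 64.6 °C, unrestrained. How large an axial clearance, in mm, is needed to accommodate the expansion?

ΔT = 64.6 − (-16.0) = 80.60 K.
ΔL = α·L₀·ΔT = 12.8×10⁻⁶ × 1340 mm × 80.60 K = 1.38 mm.

1.38 mm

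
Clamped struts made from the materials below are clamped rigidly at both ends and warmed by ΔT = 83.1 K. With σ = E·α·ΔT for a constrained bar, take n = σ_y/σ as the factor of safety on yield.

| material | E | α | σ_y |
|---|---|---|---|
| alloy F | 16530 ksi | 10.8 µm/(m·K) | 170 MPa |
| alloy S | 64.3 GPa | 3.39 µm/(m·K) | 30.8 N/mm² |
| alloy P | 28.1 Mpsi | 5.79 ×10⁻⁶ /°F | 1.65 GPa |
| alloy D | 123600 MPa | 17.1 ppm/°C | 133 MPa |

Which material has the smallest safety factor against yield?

alloy D

Converting E to GPa, α to ×10⁻⁶/K, σ_y to MPa, then σ and n for each:
  alloy F: E = 114.0, α = 10.8, σ_y = 170.0 → σ = 102 MPa, n = 1.66
  alloy S: E = 64.30, α = 3.39, σ_y = 30.80 → σ = 18.1 MPa, n = 1.70
  alloy P: E = 193.7, α = 10.4, σ_y = 1650 → σ = 168 MPa, n = 9.83
  alloy D: E = 123.6, α = 17.1, σ_y = 133.0 → σ = 176 MPa, n = 0.757
Smallest n: alloy D with n = 0.757.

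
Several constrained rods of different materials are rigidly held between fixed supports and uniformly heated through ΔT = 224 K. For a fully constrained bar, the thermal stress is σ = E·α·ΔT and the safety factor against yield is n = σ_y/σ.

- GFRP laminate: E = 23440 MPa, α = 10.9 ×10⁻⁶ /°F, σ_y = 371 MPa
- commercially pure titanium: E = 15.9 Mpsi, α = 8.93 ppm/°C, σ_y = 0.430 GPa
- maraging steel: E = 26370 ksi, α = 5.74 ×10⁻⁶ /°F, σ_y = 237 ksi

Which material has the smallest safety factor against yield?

commercially pure titanium

Per material, after unit conversion:
  GFRP laminate: E = 23.44, α = 19.6, σ_y = 371.0 → σ = 103 MPa, n = 3.60
  commercially pure titanium: E = 109.6, α = 8.93, σ_y = 430.0 → σ = 219 MPa, n = 1.96
  maraging steel: E = 181.8, α = 10.3, σ_y = 1634 → σ = 421 MPa, n = 3.88
Commercially pure titanium has the lowest safety factor, n = 1.96.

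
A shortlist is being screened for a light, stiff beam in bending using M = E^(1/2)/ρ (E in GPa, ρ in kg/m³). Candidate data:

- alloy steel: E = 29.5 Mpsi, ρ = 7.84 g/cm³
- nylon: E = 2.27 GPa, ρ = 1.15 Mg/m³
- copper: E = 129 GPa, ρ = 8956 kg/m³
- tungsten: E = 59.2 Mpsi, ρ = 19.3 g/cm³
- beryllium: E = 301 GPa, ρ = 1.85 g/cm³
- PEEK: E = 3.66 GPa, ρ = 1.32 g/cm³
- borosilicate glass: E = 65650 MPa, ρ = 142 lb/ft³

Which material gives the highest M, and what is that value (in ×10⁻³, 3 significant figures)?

After converting to SI:
  alloy steel: E = 203.4 GPa, ρ = 7840 kg/m³
  nylon: E = 2.270 GPa, ρ = 1150 kg/m³
  copper: E = 129.0 GPa, ρ = 8956 kg/m³
  tungsten: E = 408.2 GPa, ρ = 19300 kg/m³
  beryllium: E = 301.0 GPa, ρ = 1850 kg/m³
  PEEK: E = 3.660 GPa, ρ = 1320 kg/m³
  borosilicate glass: E = 65.65 GPa, ρ = 2275 kg/m³
  beryllium: M = 9.38×10⁻³
  borosilicate glass: M = 3.56×10⁻³
  alloy steel: M = 1.82×10⁻³
  PEEK: M = 1.45×10⁻³
  nylon: M = 1.31×10⁻³
  copper: M = 1.27×10⁻³
  tungsten: M = 1.05×10⁻³
Highest index: beryllium.

beryllium, M = 9.38×10⁻³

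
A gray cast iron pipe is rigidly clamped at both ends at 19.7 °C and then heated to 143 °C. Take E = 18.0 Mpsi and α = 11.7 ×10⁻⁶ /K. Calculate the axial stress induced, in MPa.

179 MPa

E = 18.0 Mpsi = 124.1 GPa.
ΔT = 123.3 K. Constrained thermal stress σ = E·α·ΔT = 124.1×10³ MPa × 11.7×10⁻⁶ × 123.3 = 179 MPa (compressive).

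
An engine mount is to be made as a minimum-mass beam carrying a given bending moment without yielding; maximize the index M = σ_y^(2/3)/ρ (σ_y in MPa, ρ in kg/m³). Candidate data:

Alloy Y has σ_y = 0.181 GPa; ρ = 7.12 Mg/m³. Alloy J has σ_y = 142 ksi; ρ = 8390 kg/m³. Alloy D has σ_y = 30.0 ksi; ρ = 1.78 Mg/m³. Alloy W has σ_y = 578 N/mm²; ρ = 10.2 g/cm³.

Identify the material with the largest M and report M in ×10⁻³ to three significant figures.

alloy D, M = 19.6×10⁻³

Normalizing units and computing the index:
  alloy Y: σ_y = 181.0 MPa, ρ = 7120 kg/m³
  alloy J: σ_y = 979.1 MPa, ρ = 8390 kg/m³
  alloy D: σ_y = 206.8 MPa, ρ = 1780 kg/m³
  alloy W: σ_y = 578.0 MPa, ρ = 10200 kg/m³
  alloy D: M = 19.6×10⁻³
  alloy J: M = 11.8×10⁻³
  alloy W: M = 6.80×10⁻³
  alloy Y: M = 4.49×10⁻³
Alloy D ranks first.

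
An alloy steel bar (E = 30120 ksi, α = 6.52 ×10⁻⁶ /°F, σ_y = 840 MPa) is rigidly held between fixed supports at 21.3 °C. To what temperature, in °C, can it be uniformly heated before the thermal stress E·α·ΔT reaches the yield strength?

E = 30120 ksi = 207.7 GPa.
α = 6.52×10⁻⁶/°F × 9/5 = 11.7×10⁻⁶/K.
E·α·ΔT = 840.0 MPa ⇒ ΔT = 840.0 / (207.7×10³ × 11.7×10⁻⁶) = 344.7 K.
T = 21.3 + 344.7 = 366.0 °C.

366 °C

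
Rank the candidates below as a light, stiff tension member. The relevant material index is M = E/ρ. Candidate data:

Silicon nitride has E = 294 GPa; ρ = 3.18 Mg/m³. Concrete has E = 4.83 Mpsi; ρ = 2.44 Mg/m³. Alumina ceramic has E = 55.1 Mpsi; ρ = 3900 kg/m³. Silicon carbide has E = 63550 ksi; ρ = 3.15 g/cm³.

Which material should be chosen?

Normalizing units and computing the index:
  silicon nitride: E = 294.0 GPa, ρ = 3180 kg/m³
  concrete: E = 33.30 GPa, ρ = 2440 kg/m³
  alumina ceramic: E = 379.9 GPa, ρ = 3900 kg/m³
  silicon carbide: E = 438.2 GPa, ρ = 3150 kg/m³
  silicon carbide: M = 139 MN·m/kg
  alumina ceramic: M = 97.4 MN·m/kg
  silicon nitride: M = 92.5 MN·m/kg
  concrete: M = 13.6 MN·m/kg
Highest index: silicon carbide.

silicon carbide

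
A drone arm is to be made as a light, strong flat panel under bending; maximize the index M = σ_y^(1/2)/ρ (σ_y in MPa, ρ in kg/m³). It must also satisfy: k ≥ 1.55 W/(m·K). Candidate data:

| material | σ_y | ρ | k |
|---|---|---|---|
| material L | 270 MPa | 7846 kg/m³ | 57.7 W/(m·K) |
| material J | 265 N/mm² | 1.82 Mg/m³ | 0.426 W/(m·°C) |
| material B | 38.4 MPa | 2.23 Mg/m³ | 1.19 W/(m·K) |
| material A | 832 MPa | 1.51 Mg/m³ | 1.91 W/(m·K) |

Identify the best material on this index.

material A

Screen on constraints: k ≥ 1.55 W/(m·K). Survivors: material L, material A.
Putting every candidate on a common basis:
  material L: σ_y = 270.0 MPa, ρ = 7846 kg/m³
  material A: σ_y = 832.0 MPa, ρ = 1510 kg/m³
  material A: M = 19.1×10⁻³
  material L: M = 2.09×10⁻³
The maximum is for material A.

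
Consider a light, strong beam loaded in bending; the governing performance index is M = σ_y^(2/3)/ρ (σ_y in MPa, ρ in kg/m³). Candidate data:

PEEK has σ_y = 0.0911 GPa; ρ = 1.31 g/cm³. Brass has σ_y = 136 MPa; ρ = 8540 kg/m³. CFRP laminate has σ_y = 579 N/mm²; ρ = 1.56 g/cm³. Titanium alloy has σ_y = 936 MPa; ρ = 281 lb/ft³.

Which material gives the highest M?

CFRP laminate

Normalizing units and computing the index:
  PEEK: σ_y = 91.10 MPa, ρ = 1310 kg/m³
  brass: σ_y = 136.0 MPa, ρ = 8540 kg/m³
  CFRP laminate: σ_y = 579.0 MPa, ρ = 1560 kg/m³
  titanium alloy: σ_y = 936.0 MPa, ρ = 4501 kg/m³
  CFRP laminate: M = 44.5×10⁻³
  titanium alloy: M = 21.3×10⁻³
  PEEK: M = 15.5×10⁻³
  brass: M = 3.10×10⁻³
The maximum is for CFRP laminate.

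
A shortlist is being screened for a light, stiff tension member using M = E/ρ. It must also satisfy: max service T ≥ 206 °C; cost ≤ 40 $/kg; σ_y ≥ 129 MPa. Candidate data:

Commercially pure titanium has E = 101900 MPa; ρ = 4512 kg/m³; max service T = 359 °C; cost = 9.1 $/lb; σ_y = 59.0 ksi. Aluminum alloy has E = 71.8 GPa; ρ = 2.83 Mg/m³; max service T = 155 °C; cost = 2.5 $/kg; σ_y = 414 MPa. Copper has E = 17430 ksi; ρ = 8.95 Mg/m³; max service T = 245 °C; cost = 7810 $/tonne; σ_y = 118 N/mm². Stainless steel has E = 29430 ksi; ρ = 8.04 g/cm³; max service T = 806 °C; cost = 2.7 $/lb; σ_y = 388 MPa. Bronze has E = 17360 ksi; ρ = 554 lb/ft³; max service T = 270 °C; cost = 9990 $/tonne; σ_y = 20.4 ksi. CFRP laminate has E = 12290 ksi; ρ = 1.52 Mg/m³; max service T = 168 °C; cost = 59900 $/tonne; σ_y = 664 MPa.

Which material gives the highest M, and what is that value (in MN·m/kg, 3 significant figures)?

Screen on constraints: max service T ≥ 206 °C; cost ≤ 40 $/kg; σ_y ≥ 129 MPa. Survivors: commercially pure titanium, stainless steel, bronze.
Putting every candidate on a common basis:
  commercially pure titanium: E = 101.9 GPa, ρ = 4512 kg/m³
  stainless steel: E = 202.9 GPa, ρ = 8040 kg/m³
  bronze: E = 119.7 GPa, ρ = 8874 kg/m³
  stainless steel: M = 25.2 MN·m/kg
  commercially pure titanium: M = 22.6 MN·m/kg
  bronze: M = 13.5 MN·m/kg
Stainless steel has the largest M.

stainless steel, M = 25.2 MN·m/kg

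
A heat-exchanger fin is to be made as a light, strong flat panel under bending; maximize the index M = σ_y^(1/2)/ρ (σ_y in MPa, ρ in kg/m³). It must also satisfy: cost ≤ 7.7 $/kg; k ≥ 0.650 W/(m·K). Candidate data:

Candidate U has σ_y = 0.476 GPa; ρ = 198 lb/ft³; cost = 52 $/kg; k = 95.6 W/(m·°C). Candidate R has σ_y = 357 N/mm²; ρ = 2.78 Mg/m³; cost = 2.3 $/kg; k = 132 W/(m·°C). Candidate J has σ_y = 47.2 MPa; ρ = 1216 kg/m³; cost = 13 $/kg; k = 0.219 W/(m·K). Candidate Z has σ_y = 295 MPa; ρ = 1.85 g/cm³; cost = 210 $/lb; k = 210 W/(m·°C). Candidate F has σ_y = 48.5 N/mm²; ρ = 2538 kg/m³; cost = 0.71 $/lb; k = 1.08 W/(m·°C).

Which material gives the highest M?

Screen on constraints: cost ≤ 7.7 $/kg; k ≥ 0.650 W/(m·K). Survivors: candidate R, candidate F.
Normalizing units and computing the index:
  candidate R: σ_y = 357.0 MPa, ρ = 2780 kg/m³
  candidate F: σ_y = 48.50 MPa, ρ = 2538 kg/m³
  candidate R: M = 6.80×10⁻³
  candidate F: M = 2.74×10⁻³
The maximum is for candidate R.

candidate R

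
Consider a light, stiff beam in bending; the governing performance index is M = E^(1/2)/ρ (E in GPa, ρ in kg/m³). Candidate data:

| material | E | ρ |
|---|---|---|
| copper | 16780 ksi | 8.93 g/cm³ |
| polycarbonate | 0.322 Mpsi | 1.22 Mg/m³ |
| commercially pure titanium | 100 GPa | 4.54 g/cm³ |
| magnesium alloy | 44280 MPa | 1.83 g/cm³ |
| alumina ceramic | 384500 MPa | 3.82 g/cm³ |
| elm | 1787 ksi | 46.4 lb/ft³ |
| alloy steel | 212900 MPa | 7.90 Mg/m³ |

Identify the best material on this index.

alumina ceramic

Normalizing units and computing the index:
  copper: E = 115.7 GPa, ρ = 8930 kg/m³
  polycarbonate: E = 2.220 GPa, ρ = 1220 kg/m³
  commercially pure titanium: E = 100.0 GPa, ρ = 4540 kg/m³
  magnesium alloy: E = 44.28 GPa, ρ = 1830 kg/m³
  alumina ceramic: E = 384.5 GPa, ρ = 3820 kg/m³
  elm: E = 12.32 GPa, ρ = 743.3 kg/m³
  alloy steel: E = 212.9 GPa, ρ = 7900 kg/m³
  alumina ceramic: M = 5.13×10⁻³
  elm: M = 4.72×10⁻³
  magnesium alloy: M = 3.64×10⁻³
  commercially pure titanium: M = 2.20×10⁻³
  alloy steel: M = 1.85×10⁻³
  polycarbonate: M = 1.22×10⁻³
  copper: M = 1.20×10⁻³
The maximum is for alumina ceramic.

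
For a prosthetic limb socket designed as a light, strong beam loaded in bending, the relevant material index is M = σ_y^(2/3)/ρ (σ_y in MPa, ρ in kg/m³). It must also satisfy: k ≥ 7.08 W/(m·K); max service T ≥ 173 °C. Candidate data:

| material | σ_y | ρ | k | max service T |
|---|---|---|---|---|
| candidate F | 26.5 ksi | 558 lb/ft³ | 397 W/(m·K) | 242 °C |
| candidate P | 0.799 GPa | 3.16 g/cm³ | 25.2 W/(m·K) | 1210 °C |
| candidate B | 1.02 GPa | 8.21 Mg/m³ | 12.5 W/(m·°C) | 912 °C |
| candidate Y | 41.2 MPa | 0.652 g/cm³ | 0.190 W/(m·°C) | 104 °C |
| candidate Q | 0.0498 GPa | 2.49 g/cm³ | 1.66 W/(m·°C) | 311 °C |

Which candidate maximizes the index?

candidate P

Screen on constraints: k ≥ 7.08 W/(m·K); max service T ≥ 173 °C. Survivors: candidate F, candidate P, candidate B.
After converting to SI:
  candidate F: σ_y = 182.7 MPa, ρ = 8938 kg/m³
  candidate P: σ_y = 799.0 MPa, ρ = 3160 kg/m³
  candidate B: σ_y = 1020 MPa, ρ = 8210 kg/m³
  candidate P: M = 27.2×10⁻³
  candidate B: M = 12.3×10⁻³
  candidate F: M = 3.60×10⁻³
Candidate P has the largest M.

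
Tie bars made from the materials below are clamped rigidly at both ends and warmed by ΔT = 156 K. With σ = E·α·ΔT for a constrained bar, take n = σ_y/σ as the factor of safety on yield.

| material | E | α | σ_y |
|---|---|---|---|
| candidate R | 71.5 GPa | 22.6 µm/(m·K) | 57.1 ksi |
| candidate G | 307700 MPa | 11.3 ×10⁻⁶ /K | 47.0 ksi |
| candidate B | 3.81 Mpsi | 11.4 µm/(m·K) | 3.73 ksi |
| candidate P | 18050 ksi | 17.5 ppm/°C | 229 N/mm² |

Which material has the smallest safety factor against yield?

With everything in SI (GPa, ×10⁻⁶/K, MPa):
  candidate R: E = 71.50, α = 22.6, σ_y = 393.7 → σ = 252 MPa, n = 1.56
  candidate G: E = 307.7, α = 11.3, σ_y = 324.1 → σ = 542 MPa, n = 0.597
  candidate B: E = 26.27, α = 11.4, σ_y = 25.72 → σ = 46.7 MPa, n = 0.550
  candidate P: E = 124.5, α = 17.5, σ_y = 229.0 → σ = 340 MPa, n = 0.674
The minimum is candidate B at n = 0.550.

candidate B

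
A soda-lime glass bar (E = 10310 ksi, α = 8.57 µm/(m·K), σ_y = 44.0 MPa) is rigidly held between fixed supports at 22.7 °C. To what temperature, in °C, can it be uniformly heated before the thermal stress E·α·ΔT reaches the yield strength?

E = 10310 ksi = 71.08 GPa.
E·α·ΔT = 44.00 MPa ⇒ ΔT = 44.00 / (71.08×10³ × 8.57×10⁻⁶) = 72.23 K.
T = 22.7 + 72.23 = 94.93 °C.

94.9 °C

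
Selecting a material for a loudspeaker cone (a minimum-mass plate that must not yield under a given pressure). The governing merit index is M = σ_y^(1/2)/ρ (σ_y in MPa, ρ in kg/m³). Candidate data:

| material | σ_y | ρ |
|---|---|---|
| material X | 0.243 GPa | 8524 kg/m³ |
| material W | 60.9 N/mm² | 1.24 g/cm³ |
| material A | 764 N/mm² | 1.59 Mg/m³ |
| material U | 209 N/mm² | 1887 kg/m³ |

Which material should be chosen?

Normalizing units and computing the index:
  material X: σ_y = 243.0 MPa, ρ = 8524 kg/m³
  material W: σ_y = 60.90 MPa, ρ = 1240 kg/m³
  material A: σ_y = 764.0 MPa, ρ = 1590 kg/m³
  material U: σ_y = 209.0 MPa, ρ = 1887 kg/m³
  material A: M = 17.4×10⁻³
  material U: M = 7.66×10⁻³
  material W: M = 6.29×10⁻³
  material X: M = 1.83×10⁻³
Material A has the largest M.

material A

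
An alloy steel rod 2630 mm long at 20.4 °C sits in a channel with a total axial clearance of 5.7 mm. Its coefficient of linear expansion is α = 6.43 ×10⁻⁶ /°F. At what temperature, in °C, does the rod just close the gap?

α = 6.43×10⁻⁶/°F × 9/5 = 11.6×10⁻⁶/K.
α·L₀·ΔT = 5.7 mm ⇒ ΔT = 5.7 / (11.6×10⁻⁶ × 2630.0) = 187.3 K.
T = 20.4 + 187.3 = 207.7 °C.

208 °C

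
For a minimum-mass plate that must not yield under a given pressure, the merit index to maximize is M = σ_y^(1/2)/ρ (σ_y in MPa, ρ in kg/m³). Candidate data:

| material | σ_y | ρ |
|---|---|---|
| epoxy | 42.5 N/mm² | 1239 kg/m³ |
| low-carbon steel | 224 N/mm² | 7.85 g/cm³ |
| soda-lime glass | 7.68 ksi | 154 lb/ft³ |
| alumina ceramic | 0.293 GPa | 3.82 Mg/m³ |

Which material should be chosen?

epoxy

In SI units:
  epoxy: σ_y = 42.50 MPa, ρ = 1239 kg/m³
  low-carbon steel: σ_y = 224.0 MPa, ρ = 7850 kg/m³
  soda-lime glass: σ_y = 52.95 MPa, ρ = 2467 kg/m³
  alumina ceramic: σ_y = 293.0 MPa, ρ = 3820 kg/m³
  epoxy: M = 5.26×10⁻³
  alumina ceramic: M = 4.48×10⁻³
  soda-lime glass: M = 2.95×10⁻³
  low-carbon steel: M = 1.91×10⁻³
The maximum is for epoxy.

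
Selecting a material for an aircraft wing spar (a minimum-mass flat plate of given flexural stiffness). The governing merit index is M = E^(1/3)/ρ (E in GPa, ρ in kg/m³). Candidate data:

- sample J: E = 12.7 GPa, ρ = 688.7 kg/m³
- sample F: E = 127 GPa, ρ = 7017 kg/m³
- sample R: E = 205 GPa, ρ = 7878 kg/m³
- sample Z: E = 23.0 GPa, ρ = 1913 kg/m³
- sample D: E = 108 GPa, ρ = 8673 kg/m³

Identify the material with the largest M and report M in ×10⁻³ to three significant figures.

Per-candidate index values:
  sample J: M = 3.39×10⁻³
  sample Z: M = 1.49×10⁻³
  sample R: M = 0.748×10⁻³
  sample F: M = 0.716×10⁻³
  sample D: M = 0.549×10⁻³
The maximum is for sample J.

sample J, M = 3.39×10⁻³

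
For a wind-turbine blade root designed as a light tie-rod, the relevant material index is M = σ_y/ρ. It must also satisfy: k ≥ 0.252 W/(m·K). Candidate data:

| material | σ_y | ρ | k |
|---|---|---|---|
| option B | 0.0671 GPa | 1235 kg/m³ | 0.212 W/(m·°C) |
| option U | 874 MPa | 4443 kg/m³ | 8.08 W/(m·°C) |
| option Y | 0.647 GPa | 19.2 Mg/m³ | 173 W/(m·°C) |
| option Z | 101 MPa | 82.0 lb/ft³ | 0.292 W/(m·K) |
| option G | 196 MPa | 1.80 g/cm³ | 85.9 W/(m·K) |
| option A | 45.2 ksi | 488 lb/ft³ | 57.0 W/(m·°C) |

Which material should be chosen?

Screen on constraints: k ≥ 0.252 W/(m·K). Survivors: option U, option Y, option Z, option G, option A.
After converting to SI:
  option U: σ_y = 874.0 MPa, ρ = 4443 kg/m³
  option Y: σ_y = 647.0 MPa, ρ = 19200 kg/m³
  option Z: σ_y = 101.0 MPa, ρ = 1314 kg/m³
  option G: σ_y = 196.0 MPa, ρ = 1800 kg/m³
  option A: σ_y = 311.6 MPa, ρ = 7817 kg/m³
  option U: M = 197 kN·m/kg
  option G: M = 109 kN·m/kg
  option Z: M = 76.9 kN·m/kg
  option A: M = 39.9 kN·m/kg
  option Y: M = 33.7 kN·m/kg
Highest index: option U.

option U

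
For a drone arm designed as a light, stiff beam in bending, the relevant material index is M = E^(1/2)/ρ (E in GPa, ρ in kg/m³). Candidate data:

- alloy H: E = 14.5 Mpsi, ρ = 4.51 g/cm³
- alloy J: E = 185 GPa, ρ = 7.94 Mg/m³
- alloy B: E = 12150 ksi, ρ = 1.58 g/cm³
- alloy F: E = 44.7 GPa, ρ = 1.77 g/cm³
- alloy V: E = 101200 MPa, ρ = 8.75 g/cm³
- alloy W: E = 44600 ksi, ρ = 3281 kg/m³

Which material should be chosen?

alloy B

Putting every candidate on a common basis:
  alloy H: E = 99.97 GPa, ρ = 4510 kg/m³
  alloy J: E = 185.0 GPa, ρ = 7940 kg/m³
  alloy B: E = 83.77 GPa, ρ = 1580 kg/m³
  alloy F: E = 44.70 GPa, ρ = 1770 kg/m³
  alloy V: E = 101.2 GPa, ρ = 8750 kg/m³
  alloy W: E = 307.5 GPa, ρ = 3281 kg/m³
  alloy B: M = 5.79×10⁻³
  alloy W: M = 5.34×10⁻³
  alloy F: M = 3.78×10⁻³
  alloy H: M = 2.22×10⁻³
  alloy J: M = 1.71×10⁻³
  alloy V: M = 1.15×10⁻³
Highest index: alloy B.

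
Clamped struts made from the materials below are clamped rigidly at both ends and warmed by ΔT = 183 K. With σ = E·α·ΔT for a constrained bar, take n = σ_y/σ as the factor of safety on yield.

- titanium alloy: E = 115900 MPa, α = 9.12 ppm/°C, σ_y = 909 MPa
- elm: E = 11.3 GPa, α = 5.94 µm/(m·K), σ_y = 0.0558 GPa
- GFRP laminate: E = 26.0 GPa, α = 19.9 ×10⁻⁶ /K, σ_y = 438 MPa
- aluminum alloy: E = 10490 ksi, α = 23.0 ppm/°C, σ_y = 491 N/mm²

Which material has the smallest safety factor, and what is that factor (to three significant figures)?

aluminum alloy, n = 1.61

Converting E to GPa, α to ×10⁻⁶/K, σ_y to MPa, then σ and n for each:
  titanium alloy: E = 115.9, α = 9.12, σ_y = 909.0 → σ = 193 MPa, n = 4.70
  elm: E = 11.30, α = 5.94, σ_y = 55.80 → σ = 12.3 MPa, n = 4.54
  GFRP laminate: E = 26.00, α = 19.9, σ_y = 438.0 → σ = 94.7 MPa, n = 4.63
  aluminum alloy: E = 72.33, α = 23.0, σ_y = 491.0 → σ = 304 MPa, n = 1.61
Smallest n: aluminum alloy with n = 1.61.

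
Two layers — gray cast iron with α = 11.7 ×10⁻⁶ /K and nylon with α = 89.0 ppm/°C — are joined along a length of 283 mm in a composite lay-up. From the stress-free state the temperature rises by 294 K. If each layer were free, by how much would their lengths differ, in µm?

Δα = |11.7 − 89.0|×10⁻⁶/K = 77.3×10⁻⁶/K.
ΔL_mismatch = Δα·L·ΔT = 77.3×10⁻⁶ × 283.0 mm × 294.0 K = 6430 µm.

6430 µm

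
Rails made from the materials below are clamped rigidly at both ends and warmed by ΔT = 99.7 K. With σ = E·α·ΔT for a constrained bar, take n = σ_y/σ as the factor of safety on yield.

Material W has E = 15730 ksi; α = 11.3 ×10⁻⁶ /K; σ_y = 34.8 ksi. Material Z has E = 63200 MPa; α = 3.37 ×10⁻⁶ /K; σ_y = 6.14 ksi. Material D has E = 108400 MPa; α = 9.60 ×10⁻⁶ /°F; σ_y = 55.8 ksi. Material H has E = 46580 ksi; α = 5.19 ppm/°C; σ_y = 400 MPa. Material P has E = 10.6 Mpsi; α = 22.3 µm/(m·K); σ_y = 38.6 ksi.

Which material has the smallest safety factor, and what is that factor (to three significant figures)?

With everything in SI (GPa, ×10⁻⁶/K, MPa):
  material W: E = 108.5, α = 11.3, σ_y = 239.9 → σ = 122 MPa, n = 1.96
  material Z: E = 63.20, α = 3.37, σ_y = 42.33 → σ = 21.2 MPa, n = 1.99
  material D: E = 108.4, α = 17.3, σ_y = 384.7 → σ = 187 MPa, n = 2.06
  material H: E = 321.2, α = 5.19, σ_y = 400.0 → σ = 166 MPa, n = 2.41
  material P: E = 73.08, α = 22.3, σ_y = 266.1 → σ = 162 MPa, n = 1.64
Material P has the lowest safety factor, n = 1.64.

material P, n = 1.64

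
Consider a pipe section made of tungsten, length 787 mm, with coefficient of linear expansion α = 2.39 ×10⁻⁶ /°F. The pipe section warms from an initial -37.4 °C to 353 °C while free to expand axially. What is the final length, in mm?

788.32 mm

Convert α: 2.39×10⁻⁶/°F × (9/5) = 4.30×10⁻⁶/K.
ΔT = 353 − (-37.4) = 390.4 K.
ΔL = α·L₀·ΔT = 4.30×10⁻⁶ × 787 mm × 390.4 K = 1.32 mm.
L = L₀ + ΔL = 787 + 1.32 = 788.32 mm.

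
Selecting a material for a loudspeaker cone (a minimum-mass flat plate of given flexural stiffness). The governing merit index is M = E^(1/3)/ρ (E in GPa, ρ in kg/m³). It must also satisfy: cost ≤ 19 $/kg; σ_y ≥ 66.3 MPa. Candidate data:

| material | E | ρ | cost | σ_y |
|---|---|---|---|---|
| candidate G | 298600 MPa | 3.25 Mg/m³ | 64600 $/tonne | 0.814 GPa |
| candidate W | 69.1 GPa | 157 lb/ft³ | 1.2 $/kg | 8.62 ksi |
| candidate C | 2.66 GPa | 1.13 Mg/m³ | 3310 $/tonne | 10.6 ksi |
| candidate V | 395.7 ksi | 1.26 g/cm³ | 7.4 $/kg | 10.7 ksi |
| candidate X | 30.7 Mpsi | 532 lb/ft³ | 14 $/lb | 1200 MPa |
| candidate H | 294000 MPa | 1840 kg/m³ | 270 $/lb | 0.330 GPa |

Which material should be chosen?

Screen on constraints: cost ≤ 19 $/kg; σ_y ≥ 66.3 MPa. Survivors: candidate C, candidate V.
After converting to SI:
  candidate C: E = 2.660 GPa, ρ = 1130 kg/m³
  candidate V: E = 2.728 GPa, ρ = 1260 kg/m³
  candidate C: M = 1.23×10⁻³
  candidate V: M = 1.11×10⁻³
Highest index: candidate C.

candidate C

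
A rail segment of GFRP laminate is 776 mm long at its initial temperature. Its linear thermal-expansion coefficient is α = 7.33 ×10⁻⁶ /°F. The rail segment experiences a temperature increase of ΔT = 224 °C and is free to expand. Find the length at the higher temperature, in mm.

Convert α: 7.33×10⁻⁶/°F × (9/5) = 13.2×10⁻⁶/K.
ΔL = α·L₀·ΔT = 13.2×10⁻⁶ × 776 mm × 224.0 K = 2.29 mm.
L = L₀ + ΔL = 776 + 2.29 = 778.29 mm.

778.29 mm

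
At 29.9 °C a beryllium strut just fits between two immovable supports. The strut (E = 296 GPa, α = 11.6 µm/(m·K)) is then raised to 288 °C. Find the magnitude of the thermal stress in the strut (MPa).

886 MPa

ΔT = 258.1 K. Constrained thermal stress σ = E·α·ΔT = 296.0×10³ MPa × 11.6×10⁻⁶ × 258.1 = 886 MPa (compressive).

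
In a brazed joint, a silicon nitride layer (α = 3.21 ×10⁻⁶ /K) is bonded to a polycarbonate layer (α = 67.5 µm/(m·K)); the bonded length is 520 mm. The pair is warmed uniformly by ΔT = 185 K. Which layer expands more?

α(silicon nitride) = 3.21×10⁻⁶/K vs α(polycarbonate) = 67.5×10⁻⁶/K.
Higher α expands more for the same ΔT: polycarbonate.

polycarbonate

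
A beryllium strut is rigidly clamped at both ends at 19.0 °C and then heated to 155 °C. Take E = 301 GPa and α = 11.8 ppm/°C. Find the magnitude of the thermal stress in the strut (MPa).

483 MPa

ΔT = 136.0 K. Constrained thermal stress σ = E·α·ΔT = 301.0×10³ MPa × 11.8×10⁻⁶ × 136.0 = 483 MPa (compressive).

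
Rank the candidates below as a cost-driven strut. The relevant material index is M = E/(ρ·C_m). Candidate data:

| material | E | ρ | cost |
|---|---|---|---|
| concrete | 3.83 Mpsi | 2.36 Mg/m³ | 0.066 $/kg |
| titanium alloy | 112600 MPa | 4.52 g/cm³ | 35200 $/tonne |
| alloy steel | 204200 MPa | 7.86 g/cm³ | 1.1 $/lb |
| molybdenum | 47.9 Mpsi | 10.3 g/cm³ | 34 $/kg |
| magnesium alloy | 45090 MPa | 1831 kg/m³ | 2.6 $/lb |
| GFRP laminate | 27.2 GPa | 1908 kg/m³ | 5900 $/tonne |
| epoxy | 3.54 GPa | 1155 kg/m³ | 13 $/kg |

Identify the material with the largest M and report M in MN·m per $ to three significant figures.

After converting to SI:
  concrete: E = 26.41 GPa, ρ = 2360 kg/m³, cost = 0.06600 $/kg
  titanium alloy: E = 112.6 GPa, ρ = 4520 kg/m³, cost = 35.20 $/kg
  alloy steel: E = 204.2 GPa, ρ = 7860 kg/m³, cost = 2.425 $/kg
  molybdenum: E = 330.3 GPa, ρ = 10300 kg/m³, cost = 34.00 $/kg
  magnesium alloy: E = 45.09 GPa, ρ = 1831 kg/m³, cost = 5.732 $/kg
  GFRP laminate: E = 27.20 GPa, ρ = 1908 kg/m³, cost = 5.900 $/kg
  epoxy: E = 3.540 GPa, ρ = 1155 kg/m³, cost = 13.00 $/kg
  concrete: M = 170 MN·m per $
  alloy steel: M = 10.7 MN·m per $
  magnesium alloy: M = 4.30 MN·m per $
  GFRP laminate: M = 2.42 MN·m per $
  molybdenum: M = 0.943 MN·m per $
  titanium alloy: M = 0.708 MN·m per $
  epoxy: M = 0.236 MN·m per $
The maximum is for concrete.

concrete, M = 170 MN·m per $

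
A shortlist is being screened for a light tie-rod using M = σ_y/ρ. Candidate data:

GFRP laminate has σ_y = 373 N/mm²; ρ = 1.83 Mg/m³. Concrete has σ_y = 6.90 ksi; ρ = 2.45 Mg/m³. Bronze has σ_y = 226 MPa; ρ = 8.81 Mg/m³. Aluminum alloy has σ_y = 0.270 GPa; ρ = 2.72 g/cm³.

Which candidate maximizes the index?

After converting to SI:
  GFRP laminate: σ_y = 373.0 MPa, ρ = 1830 kg/m³
  concrete: σ_y = 47.57 MPa, ρ = 2450 kg/m³
  bronze: σ_y = 226.0 MPa, ρ = 8810 kg/m³
  aluminum alloy: σ_y = 270.0 MPa, ρ = 2720 kg/m³
  GFRP laminate: M = 204 kN·m/kg
  aluminum alloy: M = 99.3 kN·m/kg
  bronze: M = 25.7 kN·m/kg
  concrete: M = 19.4 kN·m/kg
The maximum is for GFRP laminate.

GFRP laminate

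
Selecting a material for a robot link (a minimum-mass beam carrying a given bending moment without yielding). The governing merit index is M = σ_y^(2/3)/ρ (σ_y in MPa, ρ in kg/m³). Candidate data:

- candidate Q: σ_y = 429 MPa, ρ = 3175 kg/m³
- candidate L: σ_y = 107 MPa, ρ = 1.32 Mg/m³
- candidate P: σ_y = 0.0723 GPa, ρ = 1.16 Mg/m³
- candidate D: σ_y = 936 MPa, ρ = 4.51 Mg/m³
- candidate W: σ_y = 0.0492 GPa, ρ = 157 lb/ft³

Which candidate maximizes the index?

In SI units:
  candidate Q: σ_y = 429.0 MPa, ρ = 3175 kg/m³
  candidate L: σ_y = 107.0 MPa, ρ = 1320 kg/m³
  candidate P: σ_y = 72.30 MPa, ρ = 1160 kg/m³
  candidate D: σ_y = 936.0 MPa, ρ = 4510 kg/m³
  candidate W: σ_y = 49.20 MPa, ρ = 2515 kg/m³
  candidate D: M = 21.2×10⁻³
  candidate Q: M = 17.9×10⁻³
  candidate L: M = 17.1×10⁻³
  candidate P: M = 15.0×10⁻³
  candidate W: M = 5.34×10⁻³
Candidate D ranks first.

candidate D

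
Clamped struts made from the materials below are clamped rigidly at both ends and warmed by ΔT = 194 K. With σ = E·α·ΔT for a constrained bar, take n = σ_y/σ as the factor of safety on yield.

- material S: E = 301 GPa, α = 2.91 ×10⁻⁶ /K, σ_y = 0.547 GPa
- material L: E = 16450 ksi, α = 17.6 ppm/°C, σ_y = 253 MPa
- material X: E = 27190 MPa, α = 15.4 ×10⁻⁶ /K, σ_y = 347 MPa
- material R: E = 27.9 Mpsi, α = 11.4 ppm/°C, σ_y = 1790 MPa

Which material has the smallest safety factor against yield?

With everything in SI (GPa, ×10⁻⁶/K, MPa):
  material S: E = 301.0, α = 2.91, σ_y = 547.0 → σ = 170 MPa, n = 3.22
  material L: E = 113.4, α = 17.6, σ_y = 253.0 → σ = 387 MPa, n = 0.653
  material X: E = 27.19, α = 15.4, σ_y = 347.0 → σ = 81.2 MPa, n = 4.27
  material R: E = 192.4, α = 11.4, σ_y = 1790 → σ = 425 MPa, n = 4.21
Smallest n: material L with n = 0.653.

material L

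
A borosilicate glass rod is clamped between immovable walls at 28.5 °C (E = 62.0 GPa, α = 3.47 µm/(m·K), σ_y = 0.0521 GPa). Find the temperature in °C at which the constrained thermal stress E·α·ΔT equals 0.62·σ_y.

σ_y = 0.0521 GPa = 52.10 MPa.
E·α·ΔT = 32.30 MPa ⇒ ΔT = 32.30 / (62.00×10³ × 3.47×10⁻⁶) = 150.1 K.
T = 28.5 + 150.1 = 178.6 °C.

179 °C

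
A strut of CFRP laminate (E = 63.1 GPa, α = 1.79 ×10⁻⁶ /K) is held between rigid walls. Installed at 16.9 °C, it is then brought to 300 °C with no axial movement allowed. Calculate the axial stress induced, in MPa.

ΔT = 283.1 K. Constrained thermal stress σ = E·α·ΔT = 63.10×10³ MPa × 1.79×10⁻⁶ × 283.1 = 32.0 MPa (compressive).

32.0 MPa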